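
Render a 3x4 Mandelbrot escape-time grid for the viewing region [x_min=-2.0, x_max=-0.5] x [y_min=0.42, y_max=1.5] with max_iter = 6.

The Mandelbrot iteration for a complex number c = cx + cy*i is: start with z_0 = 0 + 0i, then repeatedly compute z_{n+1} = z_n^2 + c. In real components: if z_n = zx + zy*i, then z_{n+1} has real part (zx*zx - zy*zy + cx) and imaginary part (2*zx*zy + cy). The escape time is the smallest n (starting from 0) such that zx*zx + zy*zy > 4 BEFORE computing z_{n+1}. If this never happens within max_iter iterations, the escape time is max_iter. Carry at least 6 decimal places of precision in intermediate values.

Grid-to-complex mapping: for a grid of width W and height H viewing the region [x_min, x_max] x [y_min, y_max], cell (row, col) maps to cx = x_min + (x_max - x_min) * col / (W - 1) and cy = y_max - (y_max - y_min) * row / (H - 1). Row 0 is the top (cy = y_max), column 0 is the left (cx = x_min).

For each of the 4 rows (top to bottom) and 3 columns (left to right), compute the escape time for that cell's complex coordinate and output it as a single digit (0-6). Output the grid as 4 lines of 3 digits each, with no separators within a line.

Answer: 122
133
136
166

Derivation:
(row=0, col=0): c = -2.0000 + 1.5000i → escape time 1
(row=0, col=1): c = -1.2500 + 1.5000i → escape time 2
(row=0, col=2): c = -0.5000 + 1.5000i → escape time 2
(row=1, col=0): c = -2.0000 + 1.1400i → escape time 1
(row=1, col=1): c = -1.2500 + 1.1400i → escape time 3
(row=1, col=2): c = -0.5000 + 1.1400i → escape time 3
(row=2, col=0): c = -2.0000 + 0.7800i → escape time 1
(row=2, col=1): c = -1.2500 + 0.7800i → escape time 3
(row=2, col=2): c = -0.5000 + 0.7800i → escape time 6
(row=3, col=0): c = -2.0000 + 0.4200i → escape time 1
(row=3, col=1): c = -1.2500 + 0.4200i → escape time 6
(row=3, col=2): c = -0.5000 + 0.4200i → escape time 6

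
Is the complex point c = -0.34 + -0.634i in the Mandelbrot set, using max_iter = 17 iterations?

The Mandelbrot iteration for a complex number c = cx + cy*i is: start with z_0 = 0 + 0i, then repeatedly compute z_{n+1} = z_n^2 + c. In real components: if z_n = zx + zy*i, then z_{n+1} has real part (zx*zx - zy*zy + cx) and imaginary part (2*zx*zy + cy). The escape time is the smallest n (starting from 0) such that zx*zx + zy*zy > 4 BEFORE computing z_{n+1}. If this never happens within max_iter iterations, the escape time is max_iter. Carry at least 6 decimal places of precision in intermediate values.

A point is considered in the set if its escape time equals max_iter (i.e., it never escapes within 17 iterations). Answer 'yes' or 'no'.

Answer: yes

Derivation:
z_0 = 0 + 0i, c = -0.3400 + -0.6340i
Iter 1: z = -0.3400 + -0.6340i, |z|^2 = 0.5176
Iter 2: z = -0.6264 + -0.2029i, |z|^2 = 0.4335
Iter 3: z = 0.0112 + -0.3798i, |z|^2 = 0.1444
Iter 4: z = -0.4842 + -0.6425i, |z|^2 = 0.6472
Iter 5: z = -0.5184 + -0.0119i, |z|^2 = 0.2688
Iter 6: z = -0.0714 + -0.6217i, |z|^2 = 0.3916
Iter 7: z = -0.7214 + -0.5452i, |z|^2 = 0.8176
Iter 8: z = -0.1168 + 0.1526i, |z|^2 = 0.0369
Iter 9: z = -0.3496 + -0.6696i, |z|^2 = 0.5707
Iter 10: z = -0.6662 + -0.1657i, |z|^2 = 0.4713
Iter 11: z = 0.0763 + -0.4132i, |z|^2 = 0.1765
Iter 12: z = -0.5049 + -0.6971i, |z|^2 = 0.7408
Iter 13: z = -0.5710 + 0.0699i, |z|^2 = 0.3309
Iter 14: z = -0.0189 + -0.7138i, |z|^2 = 0.5099
Iter 15: z = -0.8492 + -0.6071i, |z|^2 = 1.0897
Iter 16: z = 0.0126 + 0.3970i, |z|^2 = 0.1578
Did not escape in 17 iterations → in set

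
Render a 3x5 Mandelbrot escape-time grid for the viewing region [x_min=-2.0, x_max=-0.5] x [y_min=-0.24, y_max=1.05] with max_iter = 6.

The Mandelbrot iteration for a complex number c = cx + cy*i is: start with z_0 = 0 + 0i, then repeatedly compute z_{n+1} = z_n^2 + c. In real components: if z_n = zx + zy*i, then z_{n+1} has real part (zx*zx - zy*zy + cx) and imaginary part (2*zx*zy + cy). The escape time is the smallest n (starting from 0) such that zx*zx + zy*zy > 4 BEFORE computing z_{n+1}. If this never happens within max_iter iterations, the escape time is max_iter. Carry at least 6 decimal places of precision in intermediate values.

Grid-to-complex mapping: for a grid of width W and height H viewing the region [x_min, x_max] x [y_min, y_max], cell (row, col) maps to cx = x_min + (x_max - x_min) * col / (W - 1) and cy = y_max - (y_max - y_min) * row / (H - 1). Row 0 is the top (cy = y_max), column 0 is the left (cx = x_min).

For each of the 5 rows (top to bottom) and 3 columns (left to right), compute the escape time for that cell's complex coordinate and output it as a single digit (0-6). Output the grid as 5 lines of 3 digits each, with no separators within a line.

Answer: 134
136
166
166
166

Derivation:
(row=0, col=0): c = -2.0000 + 1.0500i → escape time 1
(row=0, col=1): c = -1.2500 + 1.0500i → escape time 3
(row=0, col=2): c = -0.5000 + 1.0500i → escape time 4
(row=1, col=0): c = -2.0000 + 0.7275i → escape time 1
(row=1, col=1): c = -1.2500 + 0.7275i → escape time 3
(row=1, col=2): c = -0.5000 + 0.7275i → escape time 6
(row=2, col=0): c = -2.0000 + 0.4050i → escape time 1
(row=2, col=1): c = -1.2500 + 0.4050i → escape time 6
(row=2, col=2): c = -0.5000 + 0.4050i → escape time 6
(row=3, col=0): c = -2.0000 + 0.0825i → escape time 1
(row=3, col=1): c = -1.2500 + 0.0825i → escape time 6
(row=3, col=2): c = -0.5000 + 0.0825i → escape time 6
(row=4, col=0): c = -2.0000 + -0.2400i → escape time 1
(row=4, col=1): c = -1.2500 + -0.2400i → escape time 6
(row=4, col=2): c = -0.5000 + -0.2400i → escape time 6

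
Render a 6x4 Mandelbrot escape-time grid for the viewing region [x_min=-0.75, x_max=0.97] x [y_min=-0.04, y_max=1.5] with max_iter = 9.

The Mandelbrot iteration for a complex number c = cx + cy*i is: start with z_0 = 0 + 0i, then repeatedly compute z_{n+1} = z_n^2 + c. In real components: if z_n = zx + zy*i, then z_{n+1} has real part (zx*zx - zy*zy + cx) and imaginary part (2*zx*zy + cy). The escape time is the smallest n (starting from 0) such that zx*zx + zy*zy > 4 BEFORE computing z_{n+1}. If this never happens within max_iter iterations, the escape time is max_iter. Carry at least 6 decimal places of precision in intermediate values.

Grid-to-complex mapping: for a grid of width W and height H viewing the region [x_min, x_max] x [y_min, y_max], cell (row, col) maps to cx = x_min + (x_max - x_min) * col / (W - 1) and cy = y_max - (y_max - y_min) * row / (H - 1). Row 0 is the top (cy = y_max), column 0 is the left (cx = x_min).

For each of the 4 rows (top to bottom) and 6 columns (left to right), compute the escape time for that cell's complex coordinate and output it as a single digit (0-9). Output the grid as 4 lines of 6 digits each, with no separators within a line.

(row=0, col=0): c = -0.7500 + 1.5000i → escape time 2
(row=0, col=1): c = -0.4060 + 1.5000i → escape time 2
(row=0, col=2): c = -0.0620 + 1.5000i → escape time 2
(row=0, col=3): c = 0.2820 + 1.5000i → escape time 2
(row=0, col=4): c = 0.6260 + 1.5000i → escape time 2
(row=0, col=5): c = 0.9700 + 1.5000i → escape time 2
(row=1, col=0): c = -0.7500 + 0.9867i → escape time 3
(row=1, col=1): c = -0.4060 + 0.9867i → escape time 4
(row=1, col=2): c = -0.0620 + 0.9867i → escape time 9
(row=1, col=3): c = 0.2820 + 0.9867i → escape time 4
(row=1, col=4): c = 0.6260 + 0.9867i → escape time 2
(row=1, col=5): c = 0.9700 + 0.9867i → escape time 2
(row=2, col=0): c = -0.7500 + 0.4733i → escape time 7
(row=2, col=1): c = -0.4060 + 0.4733i → escape time 9
(row=2, col=2): c = -0.0620 + 0.4733i → escape time 9
(row=2, col=3): c = 0.2820 + 0.4733i → escape time 9
(row=2, col=4): c = 0.6260 + 0.4733i → escape time 3
(row=2, col=5): c = 0.9700 + 0.4733i → escape time 2
(row=3, col=0): c = -0.7500 + -0.0400i → escape time 9
(row=3, col=1): c = -0.4060 + -0.0400i → escape time 9
(row=3, col=2): c = -0.0620 + -0.0400i → escape time 9
(row=3, col=3): c = 0.2820 + -0.0400i → escape time 9
(row=3, col=4): c = 0.6260 + -0.0400i → escape time 4
(row=3, col=5): c = 0.9700 + -0.0400i → escape time 3

Answer: 222222
349422
799932
999943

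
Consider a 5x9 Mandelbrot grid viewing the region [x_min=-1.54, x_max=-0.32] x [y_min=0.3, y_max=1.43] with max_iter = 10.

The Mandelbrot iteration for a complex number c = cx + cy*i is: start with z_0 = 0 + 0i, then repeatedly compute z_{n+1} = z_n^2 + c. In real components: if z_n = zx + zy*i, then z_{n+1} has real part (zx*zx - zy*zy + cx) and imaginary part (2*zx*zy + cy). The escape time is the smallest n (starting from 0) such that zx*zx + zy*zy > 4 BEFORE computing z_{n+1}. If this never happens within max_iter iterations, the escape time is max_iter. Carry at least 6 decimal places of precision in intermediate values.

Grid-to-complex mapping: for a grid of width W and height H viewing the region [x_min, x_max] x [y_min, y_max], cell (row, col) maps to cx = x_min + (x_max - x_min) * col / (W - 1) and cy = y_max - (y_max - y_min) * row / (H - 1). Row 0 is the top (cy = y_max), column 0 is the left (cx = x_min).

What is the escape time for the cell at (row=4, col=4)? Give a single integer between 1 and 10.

z_0 = 0 + 0i, c = -0.3200 + 0.8650i
Iter 1: z = -0.3200 + 0.8650i, |z|^2 = 0.8506
Iter 2: z = -0.9658 + 0.3114i, |z|^2 = 1.0298
Iter 3: z = 0.5158 + 0.2635i, |z|^2 = 0.3355
Iter 4: z = -0.1233 + 1.1368i, |z|^2 = 1.3076
Iter 5: z = -1.5972 + 0.5846i, |z|^2 = 2.8928
Iter 6: z = 1.8892 + -1.0024i, |z|^2 = 4.5741
Escaped at iteration 6

Answer: 6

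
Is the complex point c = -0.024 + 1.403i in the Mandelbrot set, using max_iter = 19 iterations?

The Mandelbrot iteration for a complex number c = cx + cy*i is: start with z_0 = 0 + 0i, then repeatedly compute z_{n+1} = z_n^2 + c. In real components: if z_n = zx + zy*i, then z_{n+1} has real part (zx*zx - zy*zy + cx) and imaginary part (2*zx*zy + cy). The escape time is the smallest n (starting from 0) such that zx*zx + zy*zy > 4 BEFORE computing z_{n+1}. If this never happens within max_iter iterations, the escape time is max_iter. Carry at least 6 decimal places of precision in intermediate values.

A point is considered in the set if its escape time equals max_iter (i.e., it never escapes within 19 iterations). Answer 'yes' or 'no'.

Answer: no

Derivation:
z_0 = 0 + 0i, c = -0.0240 + 1.4030i
Iter 1: z = -0.0240 + 1.4030i, |z|^2 = 1.9690
Iter 2: z = -1.9918 + 1.3357i, |z|^2 = 5.7514
Escaped at iteration 2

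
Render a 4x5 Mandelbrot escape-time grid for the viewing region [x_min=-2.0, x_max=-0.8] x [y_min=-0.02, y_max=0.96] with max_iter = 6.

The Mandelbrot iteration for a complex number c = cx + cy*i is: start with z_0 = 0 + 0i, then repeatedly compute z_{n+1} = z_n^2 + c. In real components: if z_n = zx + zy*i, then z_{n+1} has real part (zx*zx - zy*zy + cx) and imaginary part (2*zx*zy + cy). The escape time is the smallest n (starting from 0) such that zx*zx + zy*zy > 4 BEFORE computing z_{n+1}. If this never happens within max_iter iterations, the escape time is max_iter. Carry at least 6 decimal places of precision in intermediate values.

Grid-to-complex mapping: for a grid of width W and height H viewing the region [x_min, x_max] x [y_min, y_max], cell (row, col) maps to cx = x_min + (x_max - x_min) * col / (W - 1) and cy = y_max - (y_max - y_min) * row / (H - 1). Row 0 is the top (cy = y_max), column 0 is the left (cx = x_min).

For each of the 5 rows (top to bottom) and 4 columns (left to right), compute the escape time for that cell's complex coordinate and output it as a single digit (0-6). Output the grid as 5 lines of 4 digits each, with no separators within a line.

Answer: 1233
1334
1356
1566
1666

Derivation:
(row=0, col=0): c = -2.0000 + 0.9600i → escape time 1
(row=0, col=1): c = -1.6000 + 0.9600i → escape time 2
(row=0, col=2): c = -1.2000 + 0.9600i → escape time 3
(row=0, col=3): c = -0.8000 + 0.9600i → escape time 3
(row=1, col=0): c = -2.0000 + 0.7150i → escape time 1
(row=1, col=1): c = -1.6000 + 0.7150i → escape time 3
(row=1, col=2): c = -1.2000 + 0.7150i → escape time 3
(row=1, col=3): c = -0.8000 + 0.7150i → escape time 4
(row=2, col=0): c = -2.0000 + 0.4700i → escape time 1
(row=2, col=1): c = -1.6000 + 0.4700i → escape time 3
(row=2, col=2): c = -1.2000 + 0.4700i → escape time 5
(row=2, col=3): c = -0.8000 + 0.4700i → escape time 6
(row=3, col=0): c = -2.0000 + 0.2250i → escape time 1
(row=3, col=1): c = -1.6000 + 0.2250i → escape time 5
(row=3, col=2): c = -1.2000 + 0.2250i → escape time 6
(row=3, col=3): c = -0.8000 + 0.2250i → escape time 6
(row=4, col=0): c = -2.0000 + -0.0200i → escape time 1
(row=4, col=1): c = -1.6000 + -0.0200i → escape time 6
(row=4, col=2): c = -1.2000 + -0.0200i → escape time 6
(row=4, col=3): c = -0.8000 + -0.0200i → escape time 6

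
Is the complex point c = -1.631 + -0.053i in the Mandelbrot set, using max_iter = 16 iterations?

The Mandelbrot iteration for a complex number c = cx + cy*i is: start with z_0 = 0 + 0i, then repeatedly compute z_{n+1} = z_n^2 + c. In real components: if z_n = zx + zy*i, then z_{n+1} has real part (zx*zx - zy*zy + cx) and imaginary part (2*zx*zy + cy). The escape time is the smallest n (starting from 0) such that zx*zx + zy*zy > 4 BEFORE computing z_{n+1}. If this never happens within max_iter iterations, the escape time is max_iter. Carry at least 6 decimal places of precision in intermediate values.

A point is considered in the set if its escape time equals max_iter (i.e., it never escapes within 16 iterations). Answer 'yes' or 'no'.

Answer: no

Derivation:
z_0 = 0 + 0i, c = -1.6310 + -0.0530i
Iter 1: z = -1.6310 + -0.0530i, |z|^2 = 2.6630
Iter 2: z = 1.0264 + 0.1199i, |z|^2 = 1.0678
Iter 3: z = -0.5920 + 0.1931i, |z|^2 = 0.3877
Iter 4: z = -1.3179 + -0.2816i, |z|^2 = 1.8160
Iter 5: z = 0.0264 + 0.6892i, |z|^2 = 0.4757
Iter 6: z = -2.1054 + -0.0166i, |z|^2 = 4.4328
Escaped at iteration 6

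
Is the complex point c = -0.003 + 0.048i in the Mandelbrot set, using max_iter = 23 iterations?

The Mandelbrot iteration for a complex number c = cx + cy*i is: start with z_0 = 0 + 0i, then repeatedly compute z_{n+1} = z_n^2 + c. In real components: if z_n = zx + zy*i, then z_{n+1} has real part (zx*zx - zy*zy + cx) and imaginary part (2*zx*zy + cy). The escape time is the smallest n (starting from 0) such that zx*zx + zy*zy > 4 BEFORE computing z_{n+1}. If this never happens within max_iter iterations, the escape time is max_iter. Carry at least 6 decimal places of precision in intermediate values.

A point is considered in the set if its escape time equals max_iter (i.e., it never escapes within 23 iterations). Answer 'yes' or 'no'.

Answer: yes

Derivation:
z_0 = 0 + 0i, c = -0.0030 + 0.0480i
Iter 1: z = -0.0030 + 0.0480i, |z|^2 = 0.0023
Iter 2: z = -0.0053 + 0.0477i, |z|^2 = 0.0023
Iter 3: z = -0.0052 + 0.0475i, |z|^2 = 0.0023
Iter 4: z = -0.0052 + 0.0475i, |z|^2 = 0.0023
Iter 5: z = -0.0052 + 0.0475i, |z|^2 = 0.0023
Iter 6: z = -0.0052 + 0.0475i, |z|^2 = 0.0023
Iter 7: z = -0.0052 + 0.0475i, |z|^2 = 0.0023
Iter 8: z = -0.0052 + 0.0475i, |z|^2 = 0.0023
Iter 9: z = -0.0052 + 0.0475i, |z|^2 = 0.0023
Iter 10: z = -0.0052 + 0.0475i, |z|^2 = 0.0023
Iter 11: z = -0.0052 + 0.0475i, |z|^2 = 0.0023
Iter 12: z = -0.0052 + 0.0475i, |z|^2 = 0.0023
Iter 13: z = -0.0052 + 0.0475i, |z|^2 = 0.0023
Iter 14: z = -0.0052 + 0.0475i, |z|^2 = 0.0023
Iter 15: z = -0.0052 + 0.0475i, |z|^2 = 0.0023
Iter 16: z = -0.0052 + 0.0475i, |z|^2 = 0.0023
Iter 17: z = -0.0052 + 0.0475i, |z|^2 = 0.0023
Iter 18: z = -0.0052 + 0.0475i, |z|^2 = 0.0023
Iter 19: z = -0.0052 + 0.0475i, |z|^2 = 0.0023
Iter 20: z = -0.0052 + 0.0475i, |z|^2 = 0.0023
Iter 21: z = -0.0052 + 0.0475i, |z|^2 = 0.0023
Iter 22: z = -0.0052 + 0.0475i, |z|^2 = 0.0023
Did not escape in 23 iterations → in set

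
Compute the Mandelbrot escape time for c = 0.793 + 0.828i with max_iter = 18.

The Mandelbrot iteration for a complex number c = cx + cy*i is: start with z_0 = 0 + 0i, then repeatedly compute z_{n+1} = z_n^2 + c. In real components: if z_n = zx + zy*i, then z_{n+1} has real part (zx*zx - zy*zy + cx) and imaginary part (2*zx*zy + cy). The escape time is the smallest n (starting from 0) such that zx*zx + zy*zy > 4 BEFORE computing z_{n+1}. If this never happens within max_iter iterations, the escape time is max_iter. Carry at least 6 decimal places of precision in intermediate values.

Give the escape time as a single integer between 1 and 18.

Answer: 2

Derivation:
z_0 = 0 + 0i, c = 0.7930 + 0.8280i
Iter 1: z = 0.7930 + 0.8280i, |z|^2 = 1.3144
Iter 2: z = 0.7363 + 2.1412i, |z|^2 = 5.1269
Escaped at iteration 2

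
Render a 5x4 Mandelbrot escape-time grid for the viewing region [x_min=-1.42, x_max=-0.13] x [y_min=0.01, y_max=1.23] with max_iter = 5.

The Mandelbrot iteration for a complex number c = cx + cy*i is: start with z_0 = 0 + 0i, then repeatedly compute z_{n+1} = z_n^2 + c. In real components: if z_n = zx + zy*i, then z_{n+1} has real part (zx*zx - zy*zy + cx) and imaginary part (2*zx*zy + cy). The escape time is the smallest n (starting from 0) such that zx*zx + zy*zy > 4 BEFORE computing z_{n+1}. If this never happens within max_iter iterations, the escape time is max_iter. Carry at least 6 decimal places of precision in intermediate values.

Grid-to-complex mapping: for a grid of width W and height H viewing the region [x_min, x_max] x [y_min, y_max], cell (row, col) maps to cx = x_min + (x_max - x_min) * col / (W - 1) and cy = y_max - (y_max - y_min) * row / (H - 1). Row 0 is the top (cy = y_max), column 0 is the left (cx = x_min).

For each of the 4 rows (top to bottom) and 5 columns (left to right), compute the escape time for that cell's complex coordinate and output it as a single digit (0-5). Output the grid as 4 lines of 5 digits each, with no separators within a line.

Answer: 22333
33455
45555
55555

Derivation:
(row=0, col=0): c = -1.4200 + 1.2300i → escape time 2
(row=0, col=1): c = -1.0975 + 1.2300i → escape time 2
(row=0, col=2): c = -0.7750 + 1.2300i → escape time 3
(row=0, col=3): c = -0.4525 + 1.2300i → escape time 3
(row=0, col=4): c = -0.1300 + 1.2300i → escape time 3
(row=1, col=0): c = -1.4200 + 0.8233i → escape time 3
(row=1, col=1): c = -1.0975 + 0.8233i → escape time 3
(row=1, col=2): c = -0.7750 + 0.8233i → escape time 4
(row=1, col=3): c = -0.4525 + 0.8233i → escape time 5
(row=1, col=4): c = -0.1300 + 0.8233i → escape time 5
(row=2, col=0): c = -1.4200 + 0.4167i → escape time 4
(row=2, col=1): c = -1.0975 + 0.4167i → escape time 5
(row=2, col=2): c = -0.7750 + 0.4167i → escape time 5
(row=2, col=3): c = -0.4525 + 0.4167i → escape time 5
(row=2, col=4): c = -0.1300 + 0.4167i → escape time 5
(row=3, col=0): c = -1.4200 + 0.0100i → escape time 5
(row=3, col=1): c = -1.0975 + 0.0100i → escape time 5
(row=3, col=2): c = -0.7750 + 0.0100i → escape time 5
(row=3, col=3): c = -0.4525 + 0.0100i → escape time 5
(row=3, col=4): c = -0.1300 + 0.0100i → escape time 5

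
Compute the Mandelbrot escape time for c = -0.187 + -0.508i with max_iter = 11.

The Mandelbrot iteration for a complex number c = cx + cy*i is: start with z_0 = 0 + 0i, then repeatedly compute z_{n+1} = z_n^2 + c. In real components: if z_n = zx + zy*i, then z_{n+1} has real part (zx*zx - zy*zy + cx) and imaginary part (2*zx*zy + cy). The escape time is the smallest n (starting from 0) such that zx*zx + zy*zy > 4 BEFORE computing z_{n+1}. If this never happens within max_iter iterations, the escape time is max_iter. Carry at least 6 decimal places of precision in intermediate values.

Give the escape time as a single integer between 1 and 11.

z_0 = 0 + 0i, c = -0.1870 + -0.5080i
Iter 1: z = -0.1870 + -0.5080i, |z|^2 = 0.2930
Iter 2: z = -0.4101 + -0.3180i, |z|^2 = 0.2693
Iter 3: z = -0.1200 + -0.2472i, |z|^2 = 0.0755
Iter 4: z = -0.2337 + -0.4487i, |z|^2 = 0.2560
Iter 5: z = -0.3337 + -0.2983i, |z|^2 = 0.2003
Iter 6: z = -0.1646 + -0.3089i, |z|^2 = 0.1225
Iter 7: z = -0.2553 + -0.4063i, |z|^2 = 0.2303
Iter 8: z = -0.2869 + -0.3005i, |z|^2 = 0.1726
Iter 9: z = -0.1950 + -0.3356i, |z|^2 = 0.1506
Iter 10: z = -0.2616 + -0.3771i, |z|^2 = 0.2106

Answer: 11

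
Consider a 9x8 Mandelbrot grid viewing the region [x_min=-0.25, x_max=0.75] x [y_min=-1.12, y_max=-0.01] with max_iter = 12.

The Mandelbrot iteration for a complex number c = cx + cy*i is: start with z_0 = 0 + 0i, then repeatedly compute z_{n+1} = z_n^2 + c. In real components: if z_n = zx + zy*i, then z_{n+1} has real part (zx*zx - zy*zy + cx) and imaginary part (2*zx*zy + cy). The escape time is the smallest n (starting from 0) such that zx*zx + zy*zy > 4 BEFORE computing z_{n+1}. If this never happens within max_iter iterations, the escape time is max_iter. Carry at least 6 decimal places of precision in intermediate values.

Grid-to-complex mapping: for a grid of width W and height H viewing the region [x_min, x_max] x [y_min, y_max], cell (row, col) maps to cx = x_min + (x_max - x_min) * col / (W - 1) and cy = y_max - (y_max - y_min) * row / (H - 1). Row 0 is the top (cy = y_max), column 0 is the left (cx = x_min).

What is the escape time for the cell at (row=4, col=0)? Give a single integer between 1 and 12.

Answer: 12

Derivation:
z_0 = 0 + 0i, c = -0.2500 + -0.6443i
Iter 1: z = -0.2500 + -0.6443i, |z|^2 = 0.4776
Iter 2: z = -0.6026 + -0.3221i, |z|^2 = 0.4669
Iter 3: z = 0.0094 + -0.2560i, |z|^2 = 0.0656
Iter 4: z = -0.3155 + -0.6491i, |z|^2 = 0.5208
Iter 5: z = -0.5718 + -0.2348i, |z|^2 = 0.3820
Iter 6: z = 0.0218 + -0.3758i, |z|^2 = 0.1417
Iter 7: z = -0.3908 + -0.6607i, |z|^2 = 0.5892
Iter 8: z = -0.5338 + -0.1279i, |z|^2 = 0.3013
Iter 9: z = 0.0186 + -0.5077i, |z|^2 = 0.2581
Iter 10: z = -0.5074 + -0.6632i, |z|^2 = 0.6972
Iter 11: z = -0.4323 + 0.0287i, |z|^2 = 0.1877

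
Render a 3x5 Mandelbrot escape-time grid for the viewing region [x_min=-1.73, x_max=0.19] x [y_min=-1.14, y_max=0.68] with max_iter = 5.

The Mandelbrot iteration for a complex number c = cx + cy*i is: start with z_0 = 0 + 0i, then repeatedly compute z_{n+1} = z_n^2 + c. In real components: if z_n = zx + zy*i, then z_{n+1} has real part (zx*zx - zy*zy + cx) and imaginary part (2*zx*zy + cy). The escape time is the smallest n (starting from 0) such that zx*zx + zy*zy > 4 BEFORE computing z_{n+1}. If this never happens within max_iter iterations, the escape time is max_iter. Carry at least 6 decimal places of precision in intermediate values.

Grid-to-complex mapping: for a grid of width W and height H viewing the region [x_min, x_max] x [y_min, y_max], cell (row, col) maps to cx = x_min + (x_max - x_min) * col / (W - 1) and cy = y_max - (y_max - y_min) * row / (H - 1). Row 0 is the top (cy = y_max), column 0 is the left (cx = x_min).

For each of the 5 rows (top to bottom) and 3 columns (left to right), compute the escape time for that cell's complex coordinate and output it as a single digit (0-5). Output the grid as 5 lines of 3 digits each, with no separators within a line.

(row=0, col=0): c = -1.7300 + 0.6800i → escape time 3
(row=0, col=1): c = -0.7700 + 0.6800i → escape time 5
(row=0, col=2): c = 0.1900 + 0.6800i → escape time 5
(row=1, col=0): c = -1.7300 + 0.2250i → escape time 4
(row=1, col=1): c = -0.7700 + 0.2250i → escape time 5
(row=1, col=2): c = 0.1900 + 0.2250i → escape time 5
(row=2, col=0): c = -1.7300 + -0.2300i → escape time 4
(row=2, col=1): c = -0.7700 + -0.2300i → escape time 5
(row=2, col=2): c = 0.1900 + -0.2300i → escape time 5
(row=3, col=0): c = -1.7300 + -0.6850i → escape time 3
(row=3, col=1): c = -0.7700 + -0.6850i → escape time 5
(row=3, col=2): c = 0.1900 + -0.6850i → escape time 5
(row=4, col=0): c = -1.7300 + -1.1400i → escape time 1
(row=4, col=1): c = -0.7700 + -1.1400i → escape time 3
(row=4, col=2): c = 0.1900 + -1.1400i → escape time 3

Answer: 355
455
455
355
133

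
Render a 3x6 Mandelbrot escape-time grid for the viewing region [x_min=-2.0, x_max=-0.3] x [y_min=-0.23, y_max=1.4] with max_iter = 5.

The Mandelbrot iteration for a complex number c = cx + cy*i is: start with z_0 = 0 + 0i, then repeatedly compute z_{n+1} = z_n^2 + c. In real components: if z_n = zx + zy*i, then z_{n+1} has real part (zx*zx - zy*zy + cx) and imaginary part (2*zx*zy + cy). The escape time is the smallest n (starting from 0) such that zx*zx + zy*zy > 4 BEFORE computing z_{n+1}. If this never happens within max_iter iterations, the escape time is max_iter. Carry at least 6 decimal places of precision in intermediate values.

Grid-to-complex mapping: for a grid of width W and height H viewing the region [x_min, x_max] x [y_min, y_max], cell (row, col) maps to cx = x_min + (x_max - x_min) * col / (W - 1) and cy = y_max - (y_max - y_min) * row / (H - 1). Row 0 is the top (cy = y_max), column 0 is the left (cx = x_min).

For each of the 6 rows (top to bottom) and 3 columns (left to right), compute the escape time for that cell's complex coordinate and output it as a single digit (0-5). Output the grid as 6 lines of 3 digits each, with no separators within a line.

Answer: 122
135
135
155
155
155

Derivation:
(row=0, col=0): c = -2.0000 + 1.4000i → escape time 1
(row=0, col=1): c = -1.1500 + 1.4000i → escape time 2
(row=0, col=2): c = -0.3000 + 1.4000i → escape time 2
(row=1, col=0): c = -2.0000 + 1.0740i → escape time 1
(row=1, col=1): c = -1.1500 + 1.0740i → escape time 3
(row=1, col=2): c = -0.3000 + 1.0740i → escape time 5
(row=2, col=0): c = -2.0000 + 0.7480i → escape time 1
(row=2, col=1): c = -1.1500 + 0.7480i → escape time 3
(row=2, col=2): c = -0.3000 + 0.7480i → escape time 5
(row=3, col=0): c = -2.0000 + 0.4220i → escape time 1
(row=3, col=1): c = -1.1500 + 0.4220i → escape time 5
(row=3, col=2): c = -0.3000 + 0.4220i → escape time 5
(row=4, col=0): c = -2.0000 + 0.0960i → escape time 1
(row=4, col=1): c = -1.1500 + 0.0960i → escape time 5
(row=4, col=2): c = -0.3000 + 0.0960i → escape time 5
(row=5, col=0): c = -2.0000 + -0.2300i → escape time 1
(row=5, col=1): c = -1.1500 + -0.2300i → escape time 5
(row=5, col=2): c = -0.3000 + -0.2300i → escape time 5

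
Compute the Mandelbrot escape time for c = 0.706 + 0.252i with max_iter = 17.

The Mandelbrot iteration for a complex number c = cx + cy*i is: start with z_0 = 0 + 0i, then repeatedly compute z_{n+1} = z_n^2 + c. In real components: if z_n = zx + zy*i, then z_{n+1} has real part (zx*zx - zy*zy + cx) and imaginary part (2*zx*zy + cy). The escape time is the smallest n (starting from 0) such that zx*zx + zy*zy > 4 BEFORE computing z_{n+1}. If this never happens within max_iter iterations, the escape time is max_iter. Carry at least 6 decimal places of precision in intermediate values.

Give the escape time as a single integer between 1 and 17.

Answer: 3

Derivation:
z_0 = 0 + 0i, c = 0.7060 + 0.2520i
Iter 1: z = 0.7060 + 0.2520i, |z|^2 = 0.5619
Iter 2: z = 1.1409 + 0.6078i, |z|^2 = 1.6712
Iter 3: z = 1.6383 + 1.6390i, |z|^2 = 5.3702
Escaped at iteration 3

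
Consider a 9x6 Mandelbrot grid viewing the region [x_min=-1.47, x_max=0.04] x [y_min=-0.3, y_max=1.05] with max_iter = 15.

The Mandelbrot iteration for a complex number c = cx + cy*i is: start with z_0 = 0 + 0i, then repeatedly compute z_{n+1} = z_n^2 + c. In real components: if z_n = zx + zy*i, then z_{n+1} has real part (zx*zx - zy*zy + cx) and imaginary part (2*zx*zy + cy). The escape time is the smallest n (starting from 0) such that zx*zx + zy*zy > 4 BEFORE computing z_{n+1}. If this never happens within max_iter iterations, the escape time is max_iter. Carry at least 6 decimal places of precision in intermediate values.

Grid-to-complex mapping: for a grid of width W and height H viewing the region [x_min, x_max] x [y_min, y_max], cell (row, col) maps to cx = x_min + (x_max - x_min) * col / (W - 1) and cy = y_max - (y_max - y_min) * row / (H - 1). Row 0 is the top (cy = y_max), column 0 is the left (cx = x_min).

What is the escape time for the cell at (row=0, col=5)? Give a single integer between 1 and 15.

z_0 = 0 + 0i, c = -0.5262 + 1.0500i
Iter 1: z = -0.5262 + 1.0500i, |z|^2 = 1.3794
Iter 2: z = -1.3518 + -0.0551i, |z|^2 = 1.8304
Iter 3: z = 1.2981 + 1.1990i, |z|^2 = 3.1228
Iter 4: z = -0.2789 + 4.1629i, |z|^2 = 17.4079
Escaped at iteration 4

Answer: 4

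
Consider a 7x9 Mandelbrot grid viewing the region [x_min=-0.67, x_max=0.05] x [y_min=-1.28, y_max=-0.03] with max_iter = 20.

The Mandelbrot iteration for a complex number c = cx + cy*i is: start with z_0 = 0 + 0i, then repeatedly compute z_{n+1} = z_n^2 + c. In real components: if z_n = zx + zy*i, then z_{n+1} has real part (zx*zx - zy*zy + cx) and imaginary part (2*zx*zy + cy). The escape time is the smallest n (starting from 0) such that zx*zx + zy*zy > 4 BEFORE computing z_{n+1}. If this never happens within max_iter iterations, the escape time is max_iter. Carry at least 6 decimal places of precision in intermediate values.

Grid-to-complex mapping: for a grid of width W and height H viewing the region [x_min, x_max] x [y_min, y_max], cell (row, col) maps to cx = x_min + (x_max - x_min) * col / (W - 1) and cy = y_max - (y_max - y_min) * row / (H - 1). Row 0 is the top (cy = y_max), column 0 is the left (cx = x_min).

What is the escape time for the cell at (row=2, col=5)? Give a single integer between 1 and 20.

Answer: 20

Derivation:
z_0 = 0 + 0i, c = -0.0700 + -0.3425i
Iter 1: z = -0.0700 + -0.3425i, |z|^2 = 0.1222
Iter 2: z = -0.1824 + -0.2946i, |z|^2 = 0.1200
Iter 3: z = -0.1235 + -0.2350i, |z|^2 = 0.0705
Iter 4: z = -0.1100 + -0.2844i, |z|^2 = 0.0930
Iter 5: z = -0.1388 + -0.2799i, |z|^2 = 0.0976
Iter 6: z = -0.1291 + -0.2648i, |z|^2 = 0.0868
Iter 7: z = -0.1234 + -0.2741i, |z|^2 = 0.0904
Iter 8: z = -0.1299 + -0.2748i, |z|^2 = 0.0924
Iter 9: z = -0.1286 + -0.2711i, |z|^2 = 0.0900
Iter 10: z = -0.1269 + -0.2727i, |z|^2 = 0.0905
Iter 11: z = -0.1283 + -0.2733i, |z|^2 = 0.0911
Iter 12: z = -0.1282 + -0.2724i, |z|^2 = 0.0906
Iter 13: z = -0.1278 + -0.2727i, |z|^2 = 0.0907
Iter 14: z = -0.1280 + -0.2728i, |z|^2 = 0.0908
Iter 15: z = -0.1280 + -0.2726i, |z|^2 = 0.0907
Iter 16: z = -0.1279 + -0.2727i, |z|^2 = 0.0907
Iter 17: z = -0.1280 + -0.2727i, |z|^2 = 0.0908
Iter 18: z = -0.1280 + -0.2727i, |z|^2 = 0.0907
Iter 19: z = -0.1280 + -0.2727i, |z|^2 = 0.0907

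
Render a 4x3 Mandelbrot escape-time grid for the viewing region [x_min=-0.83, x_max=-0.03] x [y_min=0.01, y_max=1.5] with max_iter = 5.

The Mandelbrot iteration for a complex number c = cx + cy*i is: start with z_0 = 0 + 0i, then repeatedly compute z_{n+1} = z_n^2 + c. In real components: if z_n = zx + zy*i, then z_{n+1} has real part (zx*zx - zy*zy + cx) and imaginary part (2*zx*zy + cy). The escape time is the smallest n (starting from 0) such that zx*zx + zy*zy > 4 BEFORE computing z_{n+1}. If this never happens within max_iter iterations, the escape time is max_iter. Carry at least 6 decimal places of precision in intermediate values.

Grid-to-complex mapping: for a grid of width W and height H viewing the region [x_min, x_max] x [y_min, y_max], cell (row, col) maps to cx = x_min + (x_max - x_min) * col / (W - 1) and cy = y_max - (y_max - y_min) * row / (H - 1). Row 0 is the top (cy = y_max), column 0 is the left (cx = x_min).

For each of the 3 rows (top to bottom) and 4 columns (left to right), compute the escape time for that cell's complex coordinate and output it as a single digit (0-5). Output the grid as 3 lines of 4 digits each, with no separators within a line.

Answer: 2222
4555
5555

Derivation:
(row=0, col=0): c = -0.8300 + 1.5000i → escape time 2
(row=0, col=1): c = -0.5633 + 1.5000i → escape time 2
(row=0, col=2): c = -0.2967 + 1.5000i → escape time 2
(row=0, col=3): c = -0.0300 + 1.5000i → escape time 2
(row=1, col=0): c = -0.8300 + 0.7550i → escape time 4
(row=1, col=1): c = -0.5633 + 0.7550i → escape time 5
(row=1, col=2): c = -0.2967 + 0.7550i → escape time 5
(row=1, col=3): c = -0.0300 + 0.7550i → escape time 5
(row=2, col=0): c = -0.8300 + 0.0100i → escape time 5
(row=2, col=1): c = -0.5633 + 0.0100i → escape time 5
(row=2, col=2): c = -0.2967 + 0.0100i → escape time 5
(row=2, col=3): c = -0.0300 + 0.0100i → escape time 5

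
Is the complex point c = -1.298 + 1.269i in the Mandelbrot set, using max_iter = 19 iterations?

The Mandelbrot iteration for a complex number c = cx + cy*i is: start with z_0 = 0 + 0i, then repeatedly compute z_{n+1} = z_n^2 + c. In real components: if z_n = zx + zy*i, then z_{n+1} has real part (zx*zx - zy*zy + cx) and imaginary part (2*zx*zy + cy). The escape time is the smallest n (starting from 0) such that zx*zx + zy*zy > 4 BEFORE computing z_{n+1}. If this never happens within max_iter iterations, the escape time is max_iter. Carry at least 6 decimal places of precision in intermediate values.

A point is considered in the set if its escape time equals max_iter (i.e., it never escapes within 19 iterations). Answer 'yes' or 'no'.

Answer: no

Derivation:
z_0 = 0 + 0i, c = -1.2980 + 1.2690i
Iter 1: z = -1.2980 + 1.2690i, |z|^2 = 3.2952
Iter 2: z = -1.2236 + -2.0253i, |z|^2 = 5.5990
Escaped at iteration 2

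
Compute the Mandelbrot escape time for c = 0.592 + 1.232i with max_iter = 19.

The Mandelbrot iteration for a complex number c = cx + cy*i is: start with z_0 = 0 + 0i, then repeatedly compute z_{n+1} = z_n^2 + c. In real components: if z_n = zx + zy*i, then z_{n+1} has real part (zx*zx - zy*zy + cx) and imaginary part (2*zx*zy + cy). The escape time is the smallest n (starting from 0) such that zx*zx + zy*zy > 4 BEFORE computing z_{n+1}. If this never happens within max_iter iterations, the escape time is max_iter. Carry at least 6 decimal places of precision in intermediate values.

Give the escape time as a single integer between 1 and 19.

z_0 = 0 + 0i, c = 0.5920 + 1.2320i
Iter 1: z = 0.5920 + 1.2320i, |z|^2 = 1.8683
Iter 2: z = -0.5754 + 2.6907i, |z|^2 = 7.5708
Escaped at iteration 2

Answer: 2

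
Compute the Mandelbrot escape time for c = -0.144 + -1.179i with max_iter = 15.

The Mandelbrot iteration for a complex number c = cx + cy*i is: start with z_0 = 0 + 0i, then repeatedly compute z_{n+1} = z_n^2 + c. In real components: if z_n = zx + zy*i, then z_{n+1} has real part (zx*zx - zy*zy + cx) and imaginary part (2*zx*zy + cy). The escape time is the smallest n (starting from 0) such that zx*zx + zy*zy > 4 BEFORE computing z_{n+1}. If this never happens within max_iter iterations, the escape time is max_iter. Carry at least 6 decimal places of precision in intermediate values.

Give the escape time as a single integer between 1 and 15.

z_0 = 0 + 0i, c = -0.1440 + -1.1790i
Iter 1: z = -0.1440 + -1.1790i, |z|^2 = 1.4108
Iter 2: z = -1.5133 + -0.8394i, |z|^2 = 2.9948
Iter 3: z = 1.4414 + 1.3617i, |z|^2 = 3.9319
Iter 4: z = 0.0795 + 2.7465i, |z|^2 = 7.5496
Escaped at iteration 4

Answer: 4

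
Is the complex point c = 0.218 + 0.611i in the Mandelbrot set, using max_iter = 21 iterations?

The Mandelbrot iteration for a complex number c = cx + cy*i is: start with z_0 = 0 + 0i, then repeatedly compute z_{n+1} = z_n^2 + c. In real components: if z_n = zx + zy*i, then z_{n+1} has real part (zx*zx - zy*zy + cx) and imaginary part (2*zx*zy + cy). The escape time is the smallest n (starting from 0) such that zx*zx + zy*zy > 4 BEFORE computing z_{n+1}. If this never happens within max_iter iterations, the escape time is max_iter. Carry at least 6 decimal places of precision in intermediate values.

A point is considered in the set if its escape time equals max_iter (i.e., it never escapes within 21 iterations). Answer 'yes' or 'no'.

Answer: no

Derivation:
z_0 = 0 + 0i, c = 0.2180 + 0.6110i
Iter 1: z = 0.2180 + 0.6110i, |z|^2 = 0.4208
Iter 2: z = -0.1078 + 0.8774i, |z|^2 = 0.7814
Iter 3: z = -0.5402 + 0.4218i, |z|^2 = 0.4698
Iter 4: z = 0.3319 + 0.1552i, |z|^2 = 0.1342
Iter 5: z = 0.3040 + 0.7140i, |z|^2 = 0.6023
Iter 6: z = -0.1994 + 1.0452i, |z|^2 = 1.1322
Iter 7: z = -0.8347 + 0.1941i, |z|^2 = 0.7344
Iter 8: z = 0.8770 + 0.2869i, |z|^2 = 0.8514
Iter 9: z = 0.9048 + 1.1142i, |z|^2 = 2.0601
Iter 10: z = -0.2049 + 2.6272i, |z|^2 = 6.9441
Escaped at iteration 10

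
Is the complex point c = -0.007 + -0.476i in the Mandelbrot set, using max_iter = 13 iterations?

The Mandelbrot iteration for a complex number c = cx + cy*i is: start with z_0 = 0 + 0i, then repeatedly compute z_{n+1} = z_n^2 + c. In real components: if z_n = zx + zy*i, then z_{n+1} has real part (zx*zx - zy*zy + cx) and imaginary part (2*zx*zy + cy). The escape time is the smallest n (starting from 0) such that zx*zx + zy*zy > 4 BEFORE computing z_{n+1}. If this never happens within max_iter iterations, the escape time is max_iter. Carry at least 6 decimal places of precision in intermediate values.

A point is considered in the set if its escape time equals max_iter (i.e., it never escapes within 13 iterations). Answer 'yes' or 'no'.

Answer: yes

Derivation:
z_0 = 0 + 0i, c = -0.0070 + -0.4760i
Iter 1: z = -0.0070 + -0.4760i, |z|^2 = 0.2266
Iter 2: z = -0.2335 + -0.4693i, |z|^2 = 0.2748
Iter 3: z = -0.1727 + -0.2568i, |z|^2 = 0.0958
Iter 4: z = -0.0431 + -0.3873i, |z|^2 = 0.1518
Iter 5: z = -0.1551 + -0.4426i, |z|^2 = 0.2200
Iter 6: z = -0.1788 + -0.3387i, |z|^2 = 0.1467
Iter 7: z = -0.0897 + -0.3549i, |z|^2 = 0.1340
Iter 8: z = -0.1249 + -0.4123i, |z|^2 = 0.1856
Iter 9: z = -0.1614 + -0.3730i, |z|^2 = 0.1652
Iter 10: z = -0.1201 + -0.3556i, |z|^2 = 0.1409
Iter 11: z = -0.1190 + -0.3906i, |z|^2 = 0.1667
Iter 12: z = -0.1454 + -0.3830i, |z|^2 = 0.1679
Did not escape in 13 iterations → in set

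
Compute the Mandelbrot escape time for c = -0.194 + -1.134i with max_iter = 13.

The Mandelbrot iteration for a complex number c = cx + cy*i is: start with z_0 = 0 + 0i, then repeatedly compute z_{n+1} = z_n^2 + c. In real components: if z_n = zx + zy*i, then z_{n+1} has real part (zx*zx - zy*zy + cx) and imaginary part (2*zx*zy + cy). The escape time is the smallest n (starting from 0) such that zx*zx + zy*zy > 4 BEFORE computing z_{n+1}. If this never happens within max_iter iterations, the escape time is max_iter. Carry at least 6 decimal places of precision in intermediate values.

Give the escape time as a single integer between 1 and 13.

z_0 = 0 + 0i, c = -0.1940 + -1.1340i
Iter 1: z = -0.1940 + -1.1340i, |z|^2 = 1.3236
Iter 2: z = -1.4423 + -0.6940i, |z|^2 = 2.5619
Iter 3: z = 1.4046 + 0.8680i, |z|^2 = 2.7264
Iter 4: z = 1.0257 + 1.3044i, |z|^2 = 2.7533
Iter 5: z = -0.8434 + 1.5416i, |z|^2 = 3.0879
Iter 6: z = -1.8593 + -3.7343i, |z|^2 = 17.4022
Escaped at iteration 6

Answer: 6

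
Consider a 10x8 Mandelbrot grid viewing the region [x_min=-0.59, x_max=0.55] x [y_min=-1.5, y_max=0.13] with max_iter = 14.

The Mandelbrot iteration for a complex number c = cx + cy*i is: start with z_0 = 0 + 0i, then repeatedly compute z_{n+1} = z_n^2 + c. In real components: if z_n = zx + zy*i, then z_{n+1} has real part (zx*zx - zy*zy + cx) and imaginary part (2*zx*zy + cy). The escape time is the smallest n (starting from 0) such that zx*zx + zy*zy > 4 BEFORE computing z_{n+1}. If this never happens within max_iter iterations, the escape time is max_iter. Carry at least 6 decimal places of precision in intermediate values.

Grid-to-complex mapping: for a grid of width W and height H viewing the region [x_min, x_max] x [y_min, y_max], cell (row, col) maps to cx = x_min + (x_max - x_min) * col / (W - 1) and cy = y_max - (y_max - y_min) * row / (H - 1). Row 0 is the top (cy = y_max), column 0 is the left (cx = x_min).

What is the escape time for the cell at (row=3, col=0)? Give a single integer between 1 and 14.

Answer: 12

Derivation:
z_0 = 0 + 0i, c = -0.5900 + -0.5686i
Iter 1: z = -0.5900 + -0.5686i, |z|^2 = 0.6714
Iter 2: z = -0.5652 + 0.1023i, |z|^2 = 0.3299
Iter 3: z = -0.2811 + -0.6843i, |z|^2 = 0.5472
Iter 4: z = -0.9792 + -0.1839i, |z|^2 = 0.9927
Iter 5: z = 0.3350 + -0.2083i, |z|^2 = 0.1556
Iter 6: z = -0.5212 + -0.7082i, |z|^2 = 0.7731
Iter 7: z = -0.8199 + 0.1696i, |z|^2 = 0.7010
Iter 8: z = 0.0535 + -0.8466i, |z|^2 = 0.7196
Iter 9: z = -1.3039 + -0.6591i, |z|^2 = 2.1345
Iter 10: z = 0.6757 + 1.1501i, |z|^2 = 1.7794
Iter 11: z = -1.4563 + 0.9857i, |z|^2 = 3.0923
Iter 12: z = 0.5591 + -3.4394i, |z|^2 = 12.1424
Escaped at iteration 12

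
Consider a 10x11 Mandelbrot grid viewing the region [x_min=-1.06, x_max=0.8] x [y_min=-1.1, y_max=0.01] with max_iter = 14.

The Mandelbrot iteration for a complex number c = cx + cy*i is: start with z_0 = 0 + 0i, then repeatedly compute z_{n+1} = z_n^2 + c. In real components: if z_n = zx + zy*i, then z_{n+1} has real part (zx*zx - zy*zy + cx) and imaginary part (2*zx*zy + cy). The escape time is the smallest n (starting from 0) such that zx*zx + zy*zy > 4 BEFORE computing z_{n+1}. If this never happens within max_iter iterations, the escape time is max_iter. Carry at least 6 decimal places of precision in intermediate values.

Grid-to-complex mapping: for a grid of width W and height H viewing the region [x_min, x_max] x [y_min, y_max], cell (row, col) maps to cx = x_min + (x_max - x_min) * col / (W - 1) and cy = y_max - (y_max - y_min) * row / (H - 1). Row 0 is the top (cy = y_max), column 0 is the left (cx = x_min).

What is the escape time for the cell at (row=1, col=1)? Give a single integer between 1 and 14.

Answer: 14

Derivation:
z_0 = 0 + 0i, c = -0.8533 + -0.1010i
Iter 1: z = -0.8533 + -0.1010i, |z|^2 = 0.7384
Iter 2: z = -0.1354 + 0.0714i, |z|^2 = 0.0234
Iter 3: z = -0.8401 + -0.1203i, |z|^2 = 0.7203
Iter 4: z = -0.1620 + 0.1012i, |z|^2 = 0.0365
Iter 5: z = -0.8373 + -0.1338i, |z|^2 = 0.7190
Iter 6: z = -0.1701 + 0.1230i, |z|^2 = 0.0441
Iter 7: z = -0.8395 + -0.1429i, |z|^2 = 0.7252
Iter 8: z = -0.1689 + 0.1389i, |z|^2 = 0.0478
Iter 9: z = -0.8441 + -0.1479i, |z|^2 = 0.7344
Iter 10: z = -0.1627 + 0.1487i, |z|^2 = 0.0486
Iter 11: z = -0.8490 + -0.1494i, |z|^2 = 0.7431
Iter 12: z = -0.1549 + 0.1527i, |z|^2 = 0.0473
Iter 13: z = -0.8526 + -0.1483i, |z|^2 = 0.7490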